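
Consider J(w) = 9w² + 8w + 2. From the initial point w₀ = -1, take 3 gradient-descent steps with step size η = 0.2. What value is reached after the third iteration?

9.32

J′(w) = 18w + 8
w₁ = -1 − 0.2·(-10) = 1
w₂ = 1 − 0.2·26 = -4.2
w₃ = -4.2 − 0.2·(-67.6) = 9.32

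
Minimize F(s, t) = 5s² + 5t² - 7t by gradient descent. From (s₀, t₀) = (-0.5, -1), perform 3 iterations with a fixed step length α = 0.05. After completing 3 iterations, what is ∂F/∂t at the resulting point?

-2.125

∇F = (10s, 10t - 7)
(s₁, t₁) = (-0.5, -1) − 0.05·(-5, -17) = (-0.25, -0.15)
(s₂, t₂) = (-0.25, -0.15) − 0.05·(-2.5, -8.5) = (-0.125, 0.275)
(s₃, t₃) = (-0.125, 0.275) − 0.05·(-1.25, -4.25) = (-0.0625, 0.4875)
∂F/∂t at (-0.0625, 0.4875) = -2.125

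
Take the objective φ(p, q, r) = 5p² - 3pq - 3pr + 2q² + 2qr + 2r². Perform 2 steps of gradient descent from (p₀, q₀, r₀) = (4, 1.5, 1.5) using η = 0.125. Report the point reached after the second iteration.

(1.375, 0.515625, 0.515625)

∇φ = (10p - 3q - 3r, -3p + 4q + 2r, -3p + 2q + 4r)
Step 1: at (4, 1.5, 1.5), ∇φ = (31, -3, -3) → (4, 1.5, 1.5) − 0.125·(31, -3, -3) = (0.125, 1.875, 1.875)
Step 2: at (0.125, 1.875, 1.875), ∇φ = (-10, 10.875, 10.875) → (0.125, 1.875, 1.875) − 0.125·(-10, 10.875, 10.875) = (1.375, 0.515625, 0.515625)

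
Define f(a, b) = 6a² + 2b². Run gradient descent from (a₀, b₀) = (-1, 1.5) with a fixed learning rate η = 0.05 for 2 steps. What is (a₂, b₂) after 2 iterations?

∇f = (12a, 4b)
Step 1: at (-1, 1.5), ∇f = (-12, 6) → (-1, 1.5) − 0.05·(-12, 6) = (-0.4, 1.2)
Step 2: at (-0.4, 1.2), ∇f = (-4.8, 4.8) → (-0.4, 1.2) − 0.05·(-4.8, 4.8) = (-0.16, 0.96)

(-0.16, 0.96)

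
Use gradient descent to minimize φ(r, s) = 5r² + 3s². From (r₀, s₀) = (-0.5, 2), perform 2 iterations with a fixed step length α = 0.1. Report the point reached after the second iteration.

∇φ = (10r, 6s)
Step 1: at (-0.5, 2), ∇φ = (-5, 12) → (-0.5, 2) − 0.1·(-5, 12) = (0, 0.8)
Step 2: at (0, 0.8), ∇φ = (0, 4.8) → (0, 0.8) − 0.1·(0, 4.8) = (0, 0.32)

(0, 0.32)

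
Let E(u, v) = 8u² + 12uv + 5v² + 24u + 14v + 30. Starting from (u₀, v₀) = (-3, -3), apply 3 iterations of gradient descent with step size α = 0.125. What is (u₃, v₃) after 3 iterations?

∇E = (16u + 12v + 24, 12u + 10v + 14)
Step 1: at (-3, -3), ∇E = (-60, -52) → (-3, -3) − 0.125·(-60, -52) = (4.5, 3.5)
Step 2: at (4.5, 3.5), ∇E = (138, 103) → (4.5, 3.5) − 0.125·(138, 103) = (-12.75, -9.375)
Step 3: at (-12.75, -9.375), ∇E = (-292.5, -232.75) → (-12.75, -9.375) − 0.125·(-292.5, -232.75) = (23.8125, 19.71875)

(23.8125, 19.71875)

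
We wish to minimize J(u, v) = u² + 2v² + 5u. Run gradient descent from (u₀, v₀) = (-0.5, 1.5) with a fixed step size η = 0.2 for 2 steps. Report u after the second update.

-1.78

∇J = (2u + 5, 4v)
Step 1: at (-0.5, 1.5), ∇J = (4, 6) → (-0.5, 1.5) − 0.2·(4, 6) = (-1.3, 0.3)
Step 2: at (-1.3, 0.3), ∇J = (2.4, 1.2) → (-1.3, 0.3) − 0.2·(2.4, 1.2) = (-1.78, 0.06)
u = -1.78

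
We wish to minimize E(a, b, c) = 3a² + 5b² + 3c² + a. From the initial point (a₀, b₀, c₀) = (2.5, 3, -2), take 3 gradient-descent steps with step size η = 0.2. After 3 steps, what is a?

-0.188

∇E = (6a + 1, 10b, 6c)
(a₁, b₁, c₁) = (2.5, 3, -2) − 0.2·(16, 30, -12) = (-0.7, -3, 0.4)
(a₂, b₂, c₂) = (-0.7, -3, 0.4) − 0.2·(-3.2, -30, 2.4) = (-0.06, 3, -0.08)
(a₃, b₃, c₃) = (-0.06, 3, -0.08) − 0.2·(0.64, 30, -0.48) = (-0.188, -3, 0.016)
a = -0.188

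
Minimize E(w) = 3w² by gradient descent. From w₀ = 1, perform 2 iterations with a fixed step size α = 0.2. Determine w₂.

0.04

E′(w) = 6w
w₁ = 1 − 0.2·6 = -0.2
w₂ = -0.2 − 0.2·(-1.2) = 0.04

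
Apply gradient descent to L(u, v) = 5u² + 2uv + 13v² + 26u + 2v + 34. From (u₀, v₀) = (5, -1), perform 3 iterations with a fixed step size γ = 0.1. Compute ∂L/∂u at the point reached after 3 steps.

2.544

∇L = (10u + 2v + 26, 2u + 26v + 2)
(u₁, v₁) = (5, -1) − 0.1·(74, -14) = (-2.4, 0.4)
(u₂, v₂) = (-2.4, 0.4) − 0.1·(2.8, 7.6) = (-2.68, -0.36)
(u₃, v₃) = (-2.68, -0.36) − 0.1·(-1.52, -12.72) = (-2.528, 0.912)
∂L/∂u at (-2.528, 0.912) = 2.544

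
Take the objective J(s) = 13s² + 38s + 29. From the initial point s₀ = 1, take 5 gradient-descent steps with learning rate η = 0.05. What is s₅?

J′(s) = 26s + 38
s₁ = 1 − 0.05·64 = -2.2
s₂ = -2.2 − 0.05·(-19.2) = -1.24
s₃ = -1.24 − 0.05·5.76 = -1.528
s₄ = -1.528 − 0.05·(-1.728) = -1.4416
s₅ = -1.4416 − 0.05·0.5184 = -1.46752

-1.46752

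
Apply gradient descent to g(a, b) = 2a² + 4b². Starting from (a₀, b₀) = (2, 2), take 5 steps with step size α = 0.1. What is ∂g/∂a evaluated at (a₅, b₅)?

0.62208

∇g = (4a, 8b)
(a₁, b₁) = (2, 2) − 0.1·(8, 16) = (1.2, 0.4)
(a₂, b₂) = (1.2, 0.4) − 0.1·(4.8, 3.2) = (0.72, 0.08)
(a₃, b₃) = (0.72, 0.08) − 0.1·(2.88, 0.64) = (0.432, 0.016)
(a₄, b₄) = (0.432, 0.016) − 0.1·(1.728, 0.128) = (0.2592, 0.0032)
(a₅, b₅) = (0.2592, 0.0032) − 0.1·(1.0368, 0.0256) = (0.15552, 0.00064)
∂g/∂a at (0.15552, 0.00064) = 0.62208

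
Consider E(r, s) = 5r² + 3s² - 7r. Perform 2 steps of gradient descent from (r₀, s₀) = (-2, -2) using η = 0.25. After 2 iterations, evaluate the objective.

∇E = (10r - 7, 6s)
(r₁, s₁) = (-2, -2) − 0.25·(-27, -12) = (4.75, 1)
(r₂, s₂) = (4.75, 1) − 0.25·(40.5, 6) = (-5.375, -0.5)
E(-5.375, -0.5) = 182.828125

182.828125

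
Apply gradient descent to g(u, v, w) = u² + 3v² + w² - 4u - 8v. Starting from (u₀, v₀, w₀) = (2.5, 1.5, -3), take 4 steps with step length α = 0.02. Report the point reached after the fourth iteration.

∇g = (2u - 4, 6v - 8, 2w)
Step 1: at (2.5, 1.5, -3), ∇g = (1, 1, -6) → (2.5, 1.5, -3) − 0.02·(1, 1, -6) = (2.48, 1.48, -2.88)
Step 2: at (2.48, 1.48, -2.88), ∇g = (0.96, 0.88, -5.76) → (2.48, 1.48, -2.88) − 0.02·(0.96, 0.88, -5.76) = (2.4608, 1.4624, -2.7648)
Step 3: at (2.4608, 1.4624, -2.7648), ∇g = (0.9216, 0.7744, -5.5296) → (2.4608, 1.4624, -2.7648) − 0.02·(0.9216, 0.7744, -5.5296) = (2.442368, 1.446912, -2.654208)
Step 4: at (2.442368, 1.446912, -2.654208), ∇g = (0.884736, 0.681472, -5.308416) → (2.442368, 1.446912, -2.654208) − 0.02·(0.884736, 0.681472, -5.308416) = (2.42467328, 1.43328256, -2.54803968)

(2.42467328, 1.43328256, -2.54803968)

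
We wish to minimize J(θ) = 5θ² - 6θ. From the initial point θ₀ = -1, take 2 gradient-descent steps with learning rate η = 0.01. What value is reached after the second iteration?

-0.696

J′(θ) = 10θ - 6
θ₁ = -1 − 0.01·(-16) = -0.84
θ₂ = -0.84 − 0.01·(-14.4) = -0.696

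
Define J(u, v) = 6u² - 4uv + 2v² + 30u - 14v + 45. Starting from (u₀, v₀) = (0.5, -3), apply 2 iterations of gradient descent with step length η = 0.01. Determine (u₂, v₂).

(-0.3912, -2.4704)

∇J = (12u - 4v + 30, -4u + 4v - 14)
(u₁, v₁) = (0.5, -3) − 0.01·(48, -28) = (0.02, -2.72)
(u₂, v₂) = (0.02, -2.72) − 0.01·(41.12, -24.96) = (-0.3912, -2.4704)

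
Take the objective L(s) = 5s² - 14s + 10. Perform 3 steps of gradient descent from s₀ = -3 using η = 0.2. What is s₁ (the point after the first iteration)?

L′(s) = 10s - 14
s₁ = -3 − 0.2·(-44) = 5.8

5.8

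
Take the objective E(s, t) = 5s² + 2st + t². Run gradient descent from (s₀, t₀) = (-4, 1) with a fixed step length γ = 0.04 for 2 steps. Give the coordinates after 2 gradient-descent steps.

∇E = (10s + 2t, 2s + 2t)
Step 1: at (-4, 1), ∇E = (-38, -6) → (-4, 1) − 0.04·(-38, -6) = (-2.48, 1.24)
Step 2: at (-2.48, 1.24), ∇E = (-22.32, -2.48) → (-2.48, 1.24) − 0.04·(-22.32, -2.48) = (-1.5872, 1.3392)

(-1.5872, 1.3392)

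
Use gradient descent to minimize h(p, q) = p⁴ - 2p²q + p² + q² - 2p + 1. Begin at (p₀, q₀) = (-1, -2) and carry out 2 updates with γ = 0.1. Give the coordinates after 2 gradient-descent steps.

(0.2576, -1.048)

∇h = (4p³ - 4pq + 2p - 2, -2p² + 2q)
(p₁, q₁) = (-1, -2) − 0.1·(-16, -6) = (0.6, -1.4)
(p₂, q₂) = (0.6, -1.4) − 0.1·(3.424, -3.52) = (0.2576, -1.048)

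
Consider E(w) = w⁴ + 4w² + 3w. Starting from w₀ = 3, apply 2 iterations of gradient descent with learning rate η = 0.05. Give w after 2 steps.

E′(w) = 4w³ + 8w + 3
w₁ = 3 − 0.05·135 = -3.75
w₂ = -3.75 − 0.05·(-237.9375) = 8.146875

8.146875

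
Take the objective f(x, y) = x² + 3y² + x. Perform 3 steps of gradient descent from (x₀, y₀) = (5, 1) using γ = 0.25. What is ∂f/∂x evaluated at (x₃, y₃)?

1.375

∇f = (2x + 1, 6y)
Step 1: at (5, 1), ∇f = (11, 6) → (5, 1) − 0.25·(11, 6) = (2.25, -0.5)
Step 2: at (2.25, -0.5), ∇f = (5.5, -3) → (2.25, -0.5) − 0.25·(5.5, -3) = (0.875, 0.25)
Step 3: at (0.875, 0.25), ∇f = (2.75, 1.5) → (0.875, 0.25) − 0.25·(2.75, 1.5) = (0.1875, -0.125)
∂f/∂x at (0.1875, -0.125) = 1.375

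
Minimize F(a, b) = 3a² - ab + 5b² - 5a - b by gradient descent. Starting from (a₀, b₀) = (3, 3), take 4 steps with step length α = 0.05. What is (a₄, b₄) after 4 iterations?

∇F = (6a - b - 5, -a + 10b - 1)
Step 1: at (3, 3), ∇F = (10, 26) → (3, 3) − 0.05·(10, 26) = (2.5, 1.7)
Step 2: at (2.5, 1.7), ∇F = (8.3, 13.5) → (2.5, 1.7) − 0.05·(8.3, 13.5) = (2.085, 1.025)
Step 3: at (2.085, 1.025), ∇F = (6.485, 7.165) → (2.085, 1.025) − 0.05·(6.485, 7.165) = (1.76075, 0.66675)
Step 4: at (1.76075, 0.66675), ∇F = (4.89775, 3.90675) → (1.76075, 0.66675) − 0.05·(4.89775, 3.90675) = (1.5158625, 0.4714125)

(1.5158625, 0.4714125)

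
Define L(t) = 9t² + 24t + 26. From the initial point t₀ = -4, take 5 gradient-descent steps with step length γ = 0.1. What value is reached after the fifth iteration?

-0.45952

L′(t) = 18t + 24
t₁ = -4 − 0.1·(-48) = 0.8
t₂ = 0.8 − 0.1·38.4 = -3.04
t₃ = -3.04 − 0.1·(-30.72) = 0.032
t₄ = 0.032 − 0.1·24.576 = -2.4256
t₅ = -2.4256 − 0.1·(-19.6608) = -0.45952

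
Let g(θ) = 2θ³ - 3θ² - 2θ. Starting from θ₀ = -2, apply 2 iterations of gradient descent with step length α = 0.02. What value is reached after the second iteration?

-3.823488

g′(θ) = 6θ² - 6θ - 2
Step 1: g′(-2) = 34; θ₁ = -2 − 0.02·34 = -2.68
Step 2: g′(-2.68) = 57.1744; θ₂ = -2.68 − 0.02·57.1744 = -3.823488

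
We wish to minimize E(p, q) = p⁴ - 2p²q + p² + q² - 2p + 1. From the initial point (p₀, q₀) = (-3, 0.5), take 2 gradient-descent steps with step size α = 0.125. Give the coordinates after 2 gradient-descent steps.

∇E = (4p³ - 4pq + 2p - 2, -2p² + 2q)
(p₁, q₁) = (-3, 0.5) − 0.125·(-110, -17) = (10.75, 2.625)
(p₂, q₂) = (10.75, 2.625) − 0.125·(4875.8125, -225.875) = (-598.7265625, 30.859375)

(-598.7265625, 30.859375)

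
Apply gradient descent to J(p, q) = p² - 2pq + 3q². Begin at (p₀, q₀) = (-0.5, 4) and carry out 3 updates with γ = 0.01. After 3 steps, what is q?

3.299256

∇J = (2p - 2q, -2p + 6q)
Step 1: at (-0.5, 4), ∇J = (-9, 25) → (-0.5, 4) − 0.01·(-9, 25) = (-0.41, 3.75)
Step 2: at (-0.41, 3.75), ∇J = (-8.32, 23.32) → (-0.41, 3.75) − 0.01·(-8.32, 23.32) = (-0.3268, 3.5168)
Step 3: at (-0.3268, 3.5168), ∇J = (-7.6872, 21.7544) → (-0.3268, 3.5168) − 0.01·(-7.6872, 21.7544) = (-0.249928, 3.299256)
q = 3.299256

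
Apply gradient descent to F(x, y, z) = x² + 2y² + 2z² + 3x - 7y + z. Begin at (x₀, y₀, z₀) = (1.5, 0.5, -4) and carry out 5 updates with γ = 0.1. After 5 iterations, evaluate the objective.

-7.3446755584

∇F = (2x + 3, 4y - 7, 4z + 1)
(x₁, y₁, z₁) = (1.5, 0.5, -4) − 0.1·(6, -5, -15) = (0.9, 1, -2.5)
(x₂, y₂, z₂) = (0.9, 1, -2.5) − 0.1·(4.8, -3, -9) = (0.42, 1.3, -1.6)
(x₃, y₃, z₃) = (0.42, 1.3, -1.6) − 0.1·(3.84, -1.8, -5.4) = (0.036, 1.48, -1.06)
(x₄, y₄, z₄) = (0.036, 1.48, -1.06) − 0.1·(3.072, -1.08, -3.24) = (-0.2712, 1.588, -0.736)
(x₅, y₅, z₅) = (-0.2712, 1.588, -0.736) − 0.1·(2.4576, -0.648, -1.944) = (-0.51696, 1.6528, -0.5416)
F(-0.51696, 1.6528, -0.5416) = -7.3446755584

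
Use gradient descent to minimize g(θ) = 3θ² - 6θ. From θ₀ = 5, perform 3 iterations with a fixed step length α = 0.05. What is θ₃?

2.372

g′(θ) = 6θ - 6
Step 1: g′(5) = 24; θ₁ = 5 − 0.05·24 = 3.8
Step 2: g′(3.8) = 16.8; θ₂ = 3.8 − 0.05·16.8 = 2.96
Step 3: g′(2.96) = 11.76; θ₃ = 2.96 − 0.05·11.76 = 2.372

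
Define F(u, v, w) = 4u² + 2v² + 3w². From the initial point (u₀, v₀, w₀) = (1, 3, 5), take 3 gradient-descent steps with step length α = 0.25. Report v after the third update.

0

∇F = (8u, 4v, 6w)
(u₁, v₁, w₁) = (1, 3, 5) − 0.25·(8, 12, 30) = (-1, 0, -2.5)
(u₂, v₂, w₂) = (-1, 0, -2.5) − 0.25·(-8, 0, -15) = (1, 0, 1.25)
(u₃, v₃, w₃) = (1, 0, 1.25) − 0.25·(8, 0, 7.5) = (-1, 0, -0.625)
v = 0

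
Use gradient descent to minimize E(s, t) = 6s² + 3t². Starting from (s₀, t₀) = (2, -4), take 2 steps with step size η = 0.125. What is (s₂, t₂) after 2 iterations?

∇E = (12s, 6t)
Step 1: at (2, -4), ∇E = (24, -24) → (2, -4) − 0.125·(24, -24) = (-1, -1)
Step 2: at (-1, -1), ∇E = (-12, -6) → (-1, -1) − 0.125·(-12, -6) = (0.5, -0.25)

(0.5, -0.25)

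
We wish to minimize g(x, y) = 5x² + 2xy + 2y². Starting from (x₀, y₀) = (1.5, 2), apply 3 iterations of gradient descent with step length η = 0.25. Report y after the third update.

∇g = (10x + 2y, 2x + 4y)
(x₁, y₁) = (1.5, 2) − 0.25·(19, 11) = (-3.25, -0.75)
(x₂, y₂) = (-3.25, -0.75) − 0.25·(-34, -9.5) = (5.25, 1.625)
(x₃, y₃) = (5.25, 1.625) − 0.25·(55.75, 17) = (-8.6875, -2.625)
y = -2.625

-2.625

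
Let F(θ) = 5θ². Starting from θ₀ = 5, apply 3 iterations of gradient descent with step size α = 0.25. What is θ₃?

-16.875

F′(θ) = 10θ
θ₁ = 5 − 0.25·50 = -7.5
θ₂ = -7.5 − 0.25·(-75) = 11.25
θ₃ = 11.25 − 0.25·112.5 = -16.875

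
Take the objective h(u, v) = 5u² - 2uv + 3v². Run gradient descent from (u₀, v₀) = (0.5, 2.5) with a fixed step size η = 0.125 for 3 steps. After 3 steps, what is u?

∇h = (10u - 2v, -2u + 6v)
Step 1: at (0.5, 2.5), ∇h = (0, 14) → (0.5, 2.5) − 0.125·(0, 14) = (0.5, 0.75)
Step 2: at (0.5, 0.75), ∇h = (3.5, 3.5) → (0.5, 0.75) − 0.125·(3.5, 3.5) = (0.0625, 0.3125)
Step 3: at (0.0625, 0.3125), ∇h = (0, 1.75) → (0.0625, 0.3125) − 0.125·(0, 1.75) = (0.0625, 0.09375)
u = 0.0625

0.0625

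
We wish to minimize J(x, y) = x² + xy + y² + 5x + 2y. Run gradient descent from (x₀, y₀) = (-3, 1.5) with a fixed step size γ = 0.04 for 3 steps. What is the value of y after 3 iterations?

1.280832

∇J = (2x + y + 5, x + 2y + 2)
(x₁, y₁) = (-3, 1.5) − 0.04·(0.5, 2) = (-3.02, 1.42)
(x₂, y₂) = (-3.02, 1.42) − 0.04·(0.38, 1.82) = (-3.0352, 1.3472)
(x₃, y₃) = (-3.0352, 1.3472) − 0.04·(0.2768, 1.6592) = (-3.046272, 1.280832)
y = 1.280832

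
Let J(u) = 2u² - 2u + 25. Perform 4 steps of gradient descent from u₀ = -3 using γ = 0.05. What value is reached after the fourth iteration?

-0.9336

J′(u) = 4u - 2
Step 1: J′(-3) = -14; u₁ = -3 − 0.05·(-14) = -2.3
Step 2: J′(-2.3) = -11.2; u₂ = -2.3 − 0.05·(-11.2) = -1.74
Step 3: J′(-1.74) = -8.96; u₃ = -1.74 − 0.05·(-8.96) = -1.292
Step 4: J′(-1.292) = -7.168; u₄ = -1.292 − 0.05·(-7.168) = -0.9336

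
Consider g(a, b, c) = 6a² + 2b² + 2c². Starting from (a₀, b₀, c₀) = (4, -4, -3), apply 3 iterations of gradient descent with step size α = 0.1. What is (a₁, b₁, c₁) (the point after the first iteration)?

∇g = (12a, 4b, 4c)
Step 1: at (4, -4, -3), ∇g = (48, -16, -12) → (4, -4, -3) − 0.1·(48, -16, -12) = (-0.8, -2.4, -1.8)

(-0.8, -2.4, -1.8)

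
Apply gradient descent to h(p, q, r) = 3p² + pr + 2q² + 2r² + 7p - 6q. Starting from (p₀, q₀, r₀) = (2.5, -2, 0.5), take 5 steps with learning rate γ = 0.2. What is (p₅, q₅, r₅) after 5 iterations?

(-1.2224, 1.49888, 0.29984)

∇h = (6p + r + 7, 4q - 6, p + 4r)
Step 1: at (2.5, -2, 0.5), ∇h = (22.5, -14, 4.5) → (2.5, -2, 0.5) − 0.2·(22.5, -14, 4.5) = (-2, 0.8, -0.4)
Step 2: at (-2, 0.8, -0.4), ∇h = (-5.4, -2.8, -3.6) → (-2, 0.8, -0.4) − 0.2·(-5.4, -2.8, -3.6) = (-0.92, 1.36, 0.32)
Step 3: at (-0.92, 1.36, 0.32), ∇h = (1.8, -0.56, 0.36) → (-0.92, 1.36, 0.32) − 0.2·(1.8, -0.56, 0.36) = (-1.28, 1.472, 0.248)
Step 4: at (-1.28, 1.472, 0.248), ∇h = (-0.432, -0.112, -0.288) → (-1.28, 1.472, 0.248) − 0.2·(-0.432, -0.112, -0.288) = (-1.1936, 1.4944, 0.3056)
Step 5: at (-1.1936, 1.4944, 0.3056), ∇h = (0.144, -0.0224, 0.0288) → (-1.1936, 1.4944, 0.3056) − 0.2·(0.144, -0.0224, 0.0288) = (-1.2224, 1.49888, 0.29984)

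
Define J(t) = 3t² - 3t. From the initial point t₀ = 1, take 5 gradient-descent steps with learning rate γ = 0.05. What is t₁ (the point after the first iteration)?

0.85

J′(t) = 6t - 3
t₁ = 1 − 0.05·3 = 0.85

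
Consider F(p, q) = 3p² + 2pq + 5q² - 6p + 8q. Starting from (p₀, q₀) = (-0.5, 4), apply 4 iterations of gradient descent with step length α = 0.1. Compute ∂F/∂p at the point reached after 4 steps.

∇F = (6p + 2q - 6, 2p + 10q + 8)
(p₁, q₁) = (-0.5, 4) − 0.1·(-1, 47) = (-0.4, -0.7)
(p₂, q₂) = (-0.4, -0.7) − 0.1·(-9.8, 0.2) = (0.58, -0.72)
(p₃, q₃) = (0.58, -0.72) − 0.1·(-3.96, 1.96) = (0.976, -0.916)
(p₄, q₄) = (0.976, -0.916) − 0.1·(-1.976, 0.792) = (1.1736, -0.9952)
∂F/∂p at (1.1736, -0.9952) = -0.9488

-0.9488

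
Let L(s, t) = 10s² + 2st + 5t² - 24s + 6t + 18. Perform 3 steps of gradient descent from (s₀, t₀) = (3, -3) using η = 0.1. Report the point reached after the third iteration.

(-0.12, -1.128)

∇L = (20s + 2t - 24, 2s + 10t + 6)
Step 1: at (3, -3), ∇L = (30, -18) → (3, -3) − 0.1·(30, -18) = (0, -1.2)
Step 2: at (0, -1.2), ∇L = (-26.4, -6) → (0, -1.2) − 0.1·(-26.4, -6) = (2.64, -0.6)
Step 3: at (2.64, -0.6), ∇L = (27.6, 5.28) → (2.64, -0.6) − 0.1·(27.6, 5.28) = (-0.12, -1.128)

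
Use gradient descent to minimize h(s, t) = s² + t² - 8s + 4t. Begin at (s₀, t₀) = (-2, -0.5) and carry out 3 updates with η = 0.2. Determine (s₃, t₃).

(2.704, -1.676)

∇h = (2s - 8, 2t + 4)
(s₁, t₁) = (-2, -0.5) − 0.2·(-12, 3) = (0.4, -1.1)
(s₂, t₂) = (0.4, -1.1) − 0.2·(-7.2, 1.8) = (1.84, -1.46)
(s₃, t₃) = (1.84, -1.46) − 0.2·(-4.32, 1.08) = (2.704, -1.676)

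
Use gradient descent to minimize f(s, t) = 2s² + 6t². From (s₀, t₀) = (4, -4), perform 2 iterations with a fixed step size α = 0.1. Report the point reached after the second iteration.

(1.44, -0.16)

∇f = (4s, 12t)
(s₁, t₁) = (4, -4) − 0.1·(16, -48) = (2.4, 0.8)
(s₂, t₂) = (2.4, 0.8) − 0.1·(9.6, 9.6) = (1.44, -0.16)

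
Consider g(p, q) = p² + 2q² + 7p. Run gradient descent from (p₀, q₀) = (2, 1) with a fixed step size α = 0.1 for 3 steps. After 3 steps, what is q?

∇g = (2p + 7, 4q)
Step 1: at (2, 1), ∇g = (11, 4) → (2, 1) − 0.1·(11, 4) = (0.9, 0.6)
Step 2: at (0.9, 0.6), ∇g = (8.8, 2.4) → (0.9, 0.6) − 0.1·(8.8, 2.4) = (0.02, 0.36)
Step 3: at (0.02, 0.36), ∇g = (7.04, 1.44) → (0.02, 0.36) − 0.1·(7.04, 1.44) = (-0.684, 0.216)
q = 0.216

0.216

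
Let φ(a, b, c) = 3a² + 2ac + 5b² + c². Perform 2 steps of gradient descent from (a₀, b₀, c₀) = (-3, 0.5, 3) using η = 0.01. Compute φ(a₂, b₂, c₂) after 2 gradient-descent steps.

∇φ = (6a + 2c, 10b, 2a + 2c)
Step 1: at (-3, 0.5, 3), ∇φ = (-12, 5, 0) → (-3, 0.5, 3) − 0.01·(-12, 5, 0) = (-2.88, 0.45, 3)
Step 2: at (-2.88, 0.45, 3), ∇φ = (-11.28, 4.5, 0.24) → (-2.88, 0.45, 3) − 0.01·(-11.28, 4.5, 0.24) = (-2.7672, 0.405, 2.9976)
φ(-2.7672, 0.405, 2.9976) = 16.18800084

16.18800084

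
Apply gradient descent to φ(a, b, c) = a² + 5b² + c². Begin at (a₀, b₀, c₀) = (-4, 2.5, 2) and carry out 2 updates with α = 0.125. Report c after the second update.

1.125

∇φ = (2a, 10b, 2c)
(a₁, b₁, c₁) = (-4, 2.5, 2) − 0.125·(-8, 25, 4) = (-3, -0.625, 1.5)
(a₂, b₂, c₂) = (-3, -0.625, 1.5) − 0.125·(-6, -6.25, 3) = (-2.25, 0.15625, 1.125)
c = 1.125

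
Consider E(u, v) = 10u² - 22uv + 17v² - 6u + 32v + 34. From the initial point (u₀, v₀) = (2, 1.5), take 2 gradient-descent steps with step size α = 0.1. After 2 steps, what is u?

∇E = (20u - 22v - 6, -22u + 34v + 32)
Step 1: at (2, 1.5), ∇E = (1, 39) → (2, 1.5) − 0.1·(1, 39) = (1.9, -2.4)
Step 2: at (1.9, -2.4), ∇E = (84.8, -91.4) → (1.9, -2.4) − 0.1·(84.8, -91.4) = (-6.58, 6.74)
u = -6.58

-6.58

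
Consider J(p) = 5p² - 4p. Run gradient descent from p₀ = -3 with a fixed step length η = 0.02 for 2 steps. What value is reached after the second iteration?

J′(p) = 10p - 4
p₁ = -3 − 0.02·(-34) = -2.32
p₂ = -2.32 − 0.02·(-27.2) = -1.776

-1.776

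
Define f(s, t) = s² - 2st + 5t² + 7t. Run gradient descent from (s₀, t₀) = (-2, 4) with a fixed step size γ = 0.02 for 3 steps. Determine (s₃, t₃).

∇f = (2s - 2t, -2s + 10t + 7)
Step 1: at (-2, 4), ∇f = (-12, 51) → (-2, 4) − 0.02·(-12, 51) = (-1.76, 2.98)
Step 2: at (-1.76, 2.98), ∇f = (-9.48, 40.32) → (-1.76, 2.98) − 0.02·(-9.48, 40.32) = (-1.5704, 2.1736)
Step 3: at (-1.5704, 2.1736), ∇f = (-7.488, 31.8768) → (-1.5704, 2.1736) − 0.02·(-7.488, 31.8768) = (-1.42064, 1.536064)

(-1.42064, 1.536064)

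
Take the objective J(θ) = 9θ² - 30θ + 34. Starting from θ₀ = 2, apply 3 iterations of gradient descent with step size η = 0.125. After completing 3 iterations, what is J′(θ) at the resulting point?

-11.71875

J′(θ) = 18θ - 30
θ₁ = 2 − 0.125·6 = 1.25
θ₂ = 1.25 − 0.125·(-7.5) = 2.1875
θ₃ = 2.1875 − 0.125·9.375 = 1.015625
J′(θ) at (1.015625) = -11.71875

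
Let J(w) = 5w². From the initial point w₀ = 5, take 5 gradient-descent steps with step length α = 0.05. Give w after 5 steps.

J′(w) = 10w
w₁ = 5 − 0.05·50 = 2.5
w₂ = 2.5 − 0.05·25 = 1.25
w₃ = 1.25 − 0.05·12.5 = 0.625
w₄ = 0.625 − 0.05·6.25 = 0.3125
w₅ = 0.3125 − 0.05·3.125 = 0.15625

0.15625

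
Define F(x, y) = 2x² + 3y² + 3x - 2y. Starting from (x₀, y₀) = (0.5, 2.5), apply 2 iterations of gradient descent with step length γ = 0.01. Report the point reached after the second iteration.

(0.402, 2.2478)

∇F = (4x + 3, 6y - 2)
(x₁, y₁) = (0.5, 2.5) − 0.01·(5, 13) = (0.45, 2.37)
(x₂, y₂) = (0.45, 2.37) − 0.01·(4.8, 12.22) = (0.402, 2.2478)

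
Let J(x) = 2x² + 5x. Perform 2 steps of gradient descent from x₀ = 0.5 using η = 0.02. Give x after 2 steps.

0.2312

J′(x) = 4x + 5
Step 1: J′(0.5) = 7; x₁ = 0.5 − 0.02·7 = 0.36
Step 2: J′(0.36) = 6.44; x₂ = 0.36 − 0.02·6.44 = 0.2312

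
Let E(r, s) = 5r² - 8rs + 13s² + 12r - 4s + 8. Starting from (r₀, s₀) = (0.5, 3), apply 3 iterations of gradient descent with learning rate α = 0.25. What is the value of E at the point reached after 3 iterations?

∇E = (10r - 8s + 12, -8r + 26s - 4)
(r₁, s₁) = (0.5, 3) − 0.25·(-7, 70) = (2.25, -14.5)
(r₂, s₂) = (2.25, -14.5) − 0.25·(150.5, -399) = (-35.375, 85.25)
(r₃, s₃) = (-35.375, 85.25) − 0.25·(-1023.75, 2495.5) = (220.5625, -538.625)
E(220.5625, -538.625) = 4969971.72265625

4969971.72265625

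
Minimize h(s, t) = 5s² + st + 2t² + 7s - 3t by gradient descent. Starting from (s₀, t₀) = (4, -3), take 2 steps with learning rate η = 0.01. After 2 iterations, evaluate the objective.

∇h = (10s + t + 7, s + 4t - 3)
(s₁, t₁) = (4, -3) − 0.01·(44, -11) = (3.56, -2.89)
(s₂, t₂) = (3.56, -2.89) − 0.01·(39.71, -11) = (3.1629, -2.78)
h(3.1629, -2.78) = 87.16392005

87.16392005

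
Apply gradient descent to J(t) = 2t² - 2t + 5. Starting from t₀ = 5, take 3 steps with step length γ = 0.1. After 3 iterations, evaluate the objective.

J′(t) = 4t - 2
Step 1: J′(5) = 18; t₁ = 5 − 0.1·18 = 3.2
Step 2: J′(3.2) = 10.8; t₂ = 3.2 − 0.1·10.8 = 2.12
Step 3: J′(2.12) = 6.48; t₃ = 2.12 − 0.1·6.48 = 1.472
J(1.472) = 6.389568

6.389568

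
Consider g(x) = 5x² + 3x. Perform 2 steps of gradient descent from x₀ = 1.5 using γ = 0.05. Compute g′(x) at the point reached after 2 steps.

g′(x) = 10x + 3
x₁ = 1.5 − 0.05·18 = 0.6
x₂ = 0.6 − 0.05·9 = 0.15
g′(x) at (0.15) = 4.5

4.5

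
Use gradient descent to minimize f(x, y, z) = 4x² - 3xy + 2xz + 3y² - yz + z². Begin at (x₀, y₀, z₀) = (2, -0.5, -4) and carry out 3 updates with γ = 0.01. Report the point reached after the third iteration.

∇f = (8x - 3y + 2z, -3x + 6y - z, 2x - y + 2z)
Step 1: at (2, -0.5, -4), ∇f = (9.5, -5, -3.5) → (2, -0.5, -4) − 0.01·(9.5, -5, -3.5) = (1.905, -0.45, -3.965)
Step 2: at (1.905, -0.45, -3.965), ∇f = (8.66, -4.45, -3.67) → (1.905, -0.45, -3.965) − 0.01·(8.66, -4.45, -3.67) = (1.8184, -0.4055, -3.9283)
Step 3: at (1.8184, -0.4055, -3.9283), ∇f = (7.9071, -3.9599, -3.8143) → (1.8184, -0.4055, -3.9283) − 0.01·(7.9071, -3.9599, -3.8143) = (1.739329, -0.365901, -3.890157)

(1.739329, -0.365901, -3.890157)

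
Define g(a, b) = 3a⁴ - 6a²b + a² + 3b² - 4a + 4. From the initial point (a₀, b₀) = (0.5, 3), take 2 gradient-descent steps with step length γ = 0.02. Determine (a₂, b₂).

∇g = (12a³ - 12ab + 2a - 4, -6a² + 6b)
Step 1: at (0.5, 3), ∇g = (-19.5, 16.5) → (0.5, 3) − 0.02·(-19.5, 16.5) = (0.89, 2.67)
Step 2: at (0.89, 2.67), ∇g = (-22.275972, 11.2674) → (0.89, 2.67) − 0.02·(-22.275972, 11.2674) = (1.33551944, 2.444652)

(1.33551944, 2.444652)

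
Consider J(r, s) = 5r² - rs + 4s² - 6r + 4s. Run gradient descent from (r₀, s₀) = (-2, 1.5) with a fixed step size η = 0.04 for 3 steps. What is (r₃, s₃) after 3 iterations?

∇J = (10r - s - 6, -r + 8s + 4)
(r₁, s₁) = (-2, 1.5) − 0.04·(-27.5, 18) = (-0.9, 0.78)
(r₂, s₂) = (-0.9, 0.78) − 0.04·(-15.78, 11.14) = (-0.2688, 0.3344)
(r₃, s₃) = (-0.2688, 0.3344) − 0.04·(-9.0224, 6.944) = (0.092096, 0.05664)

(0.092096, 0.05664)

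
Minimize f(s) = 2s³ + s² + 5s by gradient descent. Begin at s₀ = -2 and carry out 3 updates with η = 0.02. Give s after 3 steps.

f′(s) = 6s² + 2s + 5
s₁ = -2 − 0.02·25 = -2.5
s₂ = -2.5 − 0.02·37.5 = -3.25
s₃ = -3.25 − 0.02·61.875 = -4.4875

-4.4875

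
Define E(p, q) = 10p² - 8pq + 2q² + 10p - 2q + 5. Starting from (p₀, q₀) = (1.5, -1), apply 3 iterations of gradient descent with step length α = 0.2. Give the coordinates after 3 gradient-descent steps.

(-100.644, 40.328)

∇E = (20p - 8q + 10, -8p + 4q - 2)
Step 1: at (1.5, -1), ∇E = (48, -18) → (1.5, -1) − 0.2·(48, -18) = (-8.1, 2.6)
Step 2: at (-8.1, 2.6), ∇E = (-172.8, 73.2) → (-8.1, 2.6) − 0.2·(-172.8, 73.2) = (26.46, -12.04)
Step 3: at (26.46, -12.04), ∇E = (635.52, -261.84) → (26.46, -12.04) − 0.2·(635.52, -261.84) = (-100.644, 40.328)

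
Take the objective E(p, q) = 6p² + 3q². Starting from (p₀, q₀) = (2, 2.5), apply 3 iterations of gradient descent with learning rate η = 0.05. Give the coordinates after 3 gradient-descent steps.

(0.128, 0.8575)

∇E = (12p, 6q)
Step 1: at (2, 2.5), ∇E = (24, 15) → (2, 2.5) − 0.05·(24, 15) = (0.8, 1.75)
Step 2: at (0.8, 1.75), ∇E = (9.6, 10.5) → (0.8, 1.75) − 0.05·(9.6, 10.5) = (0.32, 1.225)
Step 3: at (0.32, 1.225), ∇E = (3.84, 7.35) → (0.32, 1.225) − 0.05·(3.84, 7.35) = (0.128, 0.8575)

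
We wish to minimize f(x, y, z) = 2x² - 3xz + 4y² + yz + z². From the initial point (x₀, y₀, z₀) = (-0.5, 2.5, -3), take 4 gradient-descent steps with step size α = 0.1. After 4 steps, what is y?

∇f = (4x - 3z, 8y + z, -3x + y + 2z)
(x₁, y₁, z₁) = (-0.5, 2.5, -3) − 0.1·(7, 17, -2) = (-1.2, 0.8, -2.8)
(x₂, y₂, z₂) = (-1.2, 0.8, -2.8) − 0.1·(3.6, 3.6, -1.2) = (-1.56, 0.44, -2.68)
(x₃, y₃, z₃) = (-1.56, 0.44, -2.68) − 0.1·(1.8, 0.84, -0.24) = (-1.74, 0.356, -2.656)
(x₄, y₄, z₄) = (-1.74, 0.356, -2.656) − 0.1·(1.008, 0.192, 0.264) = (-1.8408, 0.3368, -2.6824)
y = 0.3368

0.3368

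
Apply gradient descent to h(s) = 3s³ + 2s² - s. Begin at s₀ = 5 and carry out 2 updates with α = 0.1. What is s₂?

-350.264

h′(s) = 9s² + 4s - 1
Step 1: h′(5) = 244; s₁ = 5 − 0.1·244 = -19.4
Step 2: h′(-19.4) = 3308.64; s₂ = -19.4 − 0.1·3308.64 = -350.264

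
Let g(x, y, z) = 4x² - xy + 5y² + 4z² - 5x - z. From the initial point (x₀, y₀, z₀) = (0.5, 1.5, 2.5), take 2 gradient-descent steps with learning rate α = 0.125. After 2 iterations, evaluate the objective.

-1.562744140625

∇g = (8x - y - 5, -x + 10y, 8z - 1)
(x₁, y₁, z₁) = (0.5, 1.5, 2.5) − 0.125·(-2.5, 14.5, 19) = (0.8125, -0.3125, 0.125)
(x₂, y₂, z₂) = (0.8125, -0.3125, 0.125) − 0.125·(1.8125, -3.9375, 0) = (0.5859375, 0.1796875, 0.125)
g(0.5859375, 0.1796875, 0.125) = -1.562744140625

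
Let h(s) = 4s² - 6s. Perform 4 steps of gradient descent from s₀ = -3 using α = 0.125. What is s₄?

0.75

h′(s) = 8s - 6
s₁ = -3 − 0.125·(-30) = 0.75
s₂ = 0.75 − 0.125·0 = 0.75
s₃ = 0.75 − 0.125·0 = 0.75
s₄ = 0.75 − 0.125·0 = 0.75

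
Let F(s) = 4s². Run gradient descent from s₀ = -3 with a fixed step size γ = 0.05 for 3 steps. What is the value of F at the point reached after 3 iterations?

F′(s) = 8s
Step 1: F′(-3) = -24; s₁ = -3 − 0.05·(-24) = -1.8
Step 2: F′(-1.8) = -14.4; s₂ = -1.8 − 0.05·(-14.4) = -1.08
Step 3: F′(-1.08) = -8.64; s₃ = -1.08 − 0.05·(-8.64) = -0.648
F(-0.648) = 1.679616

1.679616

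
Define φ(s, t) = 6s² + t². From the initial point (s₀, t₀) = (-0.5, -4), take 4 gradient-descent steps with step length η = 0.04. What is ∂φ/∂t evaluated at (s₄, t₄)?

-5.73114368

∇φ = (12s, 2t)
Step 1: at (-0.5, -4), ∇φ = (-6, -8) → (-0.5, -4) − 0.04·(-6, -8) = (-0.26, -3.68)
Step 2: at (-0.26, -3.68), ∇φ = (-3.12, -7.36) → (-0.26, -3.68) − 0.04·(-3.12, -7.36) = (-0.1352, -3.3856)
Step 3: at (-0.1352, -3.3856), ∇φ = (-1.6224, -6.7712) → (-0.1352, -3.3856) − 0.04·(-1.6224, -6.7712) = (-0.070304, -3.114752)
Step 4: at (-0.070304, -3.114752), ∇φ = (-0.843648, -6.229504) → (-0.070304, -3.114752) − 0.04·(-0.843648, -6.229504) = (-0.03655808, -2.86557184)
∂φ/∂t at (-0.03655808, -2.86557184) = -5.73114368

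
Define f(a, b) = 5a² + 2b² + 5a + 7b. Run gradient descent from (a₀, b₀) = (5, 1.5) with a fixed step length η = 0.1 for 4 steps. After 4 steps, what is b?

∇f = (10a + 5, 4b + 7)
Step 1: at (5, 1.5), ∇f = (55, 13) → (5, 1.5) − 0.1·(55, 13) = (-0.5, 0.2)
Step 2: at (-0.5, 0.2), ∇f = (0, 7.8) → (-0.5, 0.2) − 0.1·(0, 7.8) = (-0.5, -0.58)
Step 3: at (-0.5, -0.58), ∇f = (0, 4.68) → (-0.5, -0.58) − 0.1·(0, 4.68) = (-0.5, -1.048)
Step 4: at (-0.5, -1.048), ∇f = (0, 2.808) → (-0.5, -1.048) − 0.1·(0, 2.808) = (-0.5, -1.3288)
b = -1.3288

-1.3288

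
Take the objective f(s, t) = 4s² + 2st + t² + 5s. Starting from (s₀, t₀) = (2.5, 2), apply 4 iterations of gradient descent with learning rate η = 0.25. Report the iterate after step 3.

∇f = (8s + 2t + 5, 2s + 2t)
Step 1: at (2.5, 2), ∇f = (29, 9) → (2.5, 2) − 0.25·(29, 9) = (-4.75, -0.25)
Step 2: at (-4.75, -0.25), ∇f = (-33.5, -10) → (-4.75, -0.25) − 0.25·(-33.5, -10) = (3.625, 2.25)
Step 3: at (3.625, 2.25), ∇f = (38.5, 11.75) → (3.625, 2.25) − 0.25·(38.5, 11.75) = (-6, -0.6875)

(-6, -0.6875)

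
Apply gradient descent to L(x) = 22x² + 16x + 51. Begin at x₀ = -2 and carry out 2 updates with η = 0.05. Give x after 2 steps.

-2.72

L′(x) = 44x + 16
Step 1: L′(-2) = -72; x₁ = -2 − 0.05·(-72) = 1.6
Step 2: L′(1.6) = 86.4; x₂ = 1.6 − 0.05·86.4 = -2.72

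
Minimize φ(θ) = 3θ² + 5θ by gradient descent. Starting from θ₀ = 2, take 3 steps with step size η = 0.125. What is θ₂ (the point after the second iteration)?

-0.65625

φ′(θ) = 6θ + 5
θ₁ = 2 − 0.125·17 = -0.125
θ₂ = -0.125 − 0.125·4.25 = -0.65625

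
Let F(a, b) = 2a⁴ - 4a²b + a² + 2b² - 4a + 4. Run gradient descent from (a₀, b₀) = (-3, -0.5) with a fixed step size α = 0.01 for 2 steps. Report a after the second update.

-0.54258176

∇F = (8a³ - 8ab + 2a - 4, -4a² + 4b)
(a₁, b₁) = (-3, -0.5) − 0.01·(-238, -38) = (-0.62, -0.12)
(a₂, b₂) = (-0.62, -0.12) − 0.01·(-7.741824, -2.0176) = (-0.54258176, -0.099824)
a = -0.54258176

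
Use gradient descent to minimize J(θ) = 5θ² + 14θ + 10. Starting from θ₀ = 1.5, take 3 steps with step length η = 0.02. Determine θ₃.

0.0848

J′(θ) = 10θ + 14
Step 1: J′(1.5) = 29; θ₁ = 1.5 − 0.02·29 = 0.92
Step 2: J′(0.92) = 23.2; θ₂ = 0.92 − 0.02·23.2 = 0.456
Step 3: J′(0.456) = 18.56; θ₃ = 0.456 − 0.02·18.56 = 0.0848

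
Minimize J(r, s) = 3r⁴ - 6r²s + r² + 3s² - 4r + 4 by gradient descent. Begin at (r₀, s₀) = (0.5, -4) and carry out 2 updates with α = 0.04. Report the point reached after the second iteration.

∇J = (12r³ - 12rs + 2r - 4, -6r² + 6s)
Step 1: at (0.5, -4), ∇J = (22.5, -25.5) → (0.5, -4) − 0.04·(22.5, -25.5) = (-0.4, -2.98)
Step 2: at (-0.4, -2.98), ∇J = (-19.872, -18.84) → (-0.4, -2.98) − 0.04·(-19.872, -18.84) = (0.39488, -2.2264)

(0.39488, -2.2264)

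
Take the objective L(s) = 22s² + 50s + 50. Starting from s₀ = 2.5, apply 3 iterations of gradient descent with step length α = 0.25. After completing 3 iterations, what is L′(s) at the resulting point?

-160000

L′(s) = 44s + 50
Step 1: L′(2.5) = 160; s₁ = 2.5 − 0.25·160 = -37.5
Step 2: L′(-37.5) = -1600; s₂ = -37.5 − 0.25·(-1600) = 362.5
Step 3: L′(362.5) = 16000; s₃ = 362.5 − 0.25·16000 = -3637.5
L′(s) at (-3637.5) = -160000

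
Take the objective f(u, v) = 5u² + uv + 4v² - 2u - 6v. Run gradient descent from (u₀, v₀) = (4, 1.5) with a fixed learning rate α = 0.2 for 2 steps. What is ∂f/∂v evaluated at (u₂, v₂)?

16.64

∇f = (10u + v - 2, u + 8v - 6)
Step 1: at (4, 1.5), ∇f = (39.5, 10) → (4, 1.5) − 0.2·(39.5, 10) = (-3.9, -0.5)
Step 2: at (-3.9, -0.5), ∇f = (-41.5, -13.9) → (-3.9, -0.5) − 0.2·(-41.5, -13.9) = (4.4, 2.28)
∂f/∂v at (4.4, 2.28) = 16.64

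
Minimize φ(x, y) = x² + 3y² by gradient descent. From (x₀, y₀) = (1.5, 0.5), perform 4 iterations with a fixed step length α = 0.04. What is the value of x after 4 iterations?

∇φ = (2x, 6y)
(x₁, y₁) = (1.5, 0.5) − 0.04·(3, 3) = (1.38, 0.38)
(x₂, y₂) = (1.38, 0.38) − 0.04·(2.76, 2.28) = (1.2696, 0.2888)
(x₃, y₃) = (1.2696, 0.2888) − 0.04·(2.5392, 1.7328) = (1.168032, 0.219488)
(x₄, y₄) = (1.168032, 0.219488) − 0.04·(2.336064, 1.316928) = (1.07458944, 0.16681088)
x = 1.07458944

1.07458944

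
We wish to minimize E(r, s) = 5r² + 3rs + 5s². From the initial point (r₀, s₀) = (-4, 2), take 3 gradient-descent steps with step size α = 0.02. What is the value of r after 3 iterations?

-2.313392

∇E = (10r + 3s, 3r + 10s)
Step 1: at (-4, 2), ∇E = (-34, 8) → (-4, 2) − 0.02·(-34, 8) = (-3.32, 1.84)
Step 2: at (-3.32, 1.84), ∇E = (-27.68, 8.44) → (-3.32, 1.84) − 0.02·(-27.68, 8.44) = (-2.7664, 1.6712)
Step 3: at (-2.7664, 1.6712), ∇E = (-22.6504, 8.4128) → (-2.7664, 1.6712) − 0.02·(-22.6504, 8.4128) = (-2.313392, 1.502944)
r = -2.313392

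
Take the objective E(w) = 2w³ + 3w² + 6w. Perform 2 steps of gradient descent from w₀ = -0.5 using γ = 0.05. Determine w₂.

-0.9651875

E′(w) = 6w² + 6w + 6
w₁ = -0.5 − 0.05·4.5 = -0.725
w₂ = -0.725 − 0.05·4.80375 = -0.9651875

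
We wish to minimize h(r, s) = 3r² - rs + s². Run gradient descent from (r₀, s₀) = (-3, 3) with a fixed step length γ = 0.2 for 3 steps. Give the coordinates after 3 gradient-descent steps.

(0.192, 0.576)

∇h = (6r - s, -r + 2s)
(r₁, s₁) = (-3, 3) − 0.2·(-21, 9) = (1.2, 1.2)
(r₂, s₂) = (1.2, 1.2) − 0.2·(6, 1.2) = (0, 0.96)
(r₃, s₃) = (0, 0.96) − 0.2·(-0.96, 1.92) = (0.192, 0.576)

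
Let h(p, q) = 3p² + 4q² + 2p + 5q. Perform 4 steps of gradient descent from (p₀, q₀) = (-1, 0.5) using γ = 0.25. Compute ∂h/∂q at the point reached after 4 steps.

9

∇h = (6p + 2, 8q + 5)
Step 1: at (-1, 0.5), ∇h = (-4, 9) → (-1, 0.5) − 0.25·(-4, 9) = (0, -1.75)
Step 2: at (0, -1.75), ∇h = (2, -9) → (0, -1.75) − 0.25·(2, -9) = (-0.5, 0.5)
Step 3: at (-0.5, 0.5), ∇h = (-1, 9) → (-0.5, 0.5) − 0.25·(-1, 9) = (-0.25, -1.75)
Step 4: at (-0.25, -1.75), ∇h = (0.5, -9) → (-0.25, -1.75) − 0.25·(0.5, -9) = (-0.375, 0.5)
∂h/∂q at (-0.375, 0.5) = 9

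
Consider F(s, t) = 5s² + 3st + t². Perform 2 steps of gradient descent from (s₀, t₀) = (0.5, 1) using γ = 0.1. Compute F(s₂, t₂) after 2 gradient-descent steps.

0.205375

∇F = (10s + 3t, 3s + 2t)
(s₁, t₁) = (0.5, 1) − 0.1·(8, 3.5) = (-0.3, 0.65)
(s₂, t₂) = (-0.3, 0.65) − 0.1·(-1.05, 0.4) = (-0.195, 0.61)
F(-0.195, 0.61) = 0.205375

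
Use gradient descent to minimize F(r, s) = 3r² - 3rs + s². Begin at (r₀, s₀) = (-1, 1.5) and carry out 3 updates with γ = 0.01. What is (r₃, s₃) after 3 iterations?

∇F = (6r - 3s, -3r + 2s)
Step 1: at (-1, 1.5), ∇F = (-10.5, 6) → (-1, 1.5) − 0.01·(-10.5, 6) = (-0.895, 1.44)
Step 2: at (-0.895, 1.44), ∇F = (-9.69, 5.565) → (-0.895, 1.44) − 0.01·(-9.69, 5.565) = (-0.7981, 1.38435)
Step 3: at (-0.7981, 1.38435), ∇F = (-8.94165, 5.163) → (-0.7981, 1.38435) − 0.01·(-8.94165, 5.163) = (-0.7086835, 1.33272)

(-0.7086835, 1.33272)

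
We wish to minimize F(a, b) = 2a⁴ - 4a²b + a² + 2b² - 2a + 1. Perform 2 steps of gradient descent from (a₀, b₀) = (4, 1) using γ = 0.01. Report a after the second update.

∇F = (8a³ - 8ab + 2a - 2, -4a² + 4b)
Step 1: at (4, 1), ∇F = (486, -60) → (4, 1) − 0.01·(486, -60) = (-0.86, 1.6)
Step 2: at (-0.86, 1.6), ∇F = (2.199552, 3.4416) → (-0.86, 1.6) − 0.01·(2.199552, 3.4416) = (-0.88199552, 1.565584)
a = -0.88199552

-0.88199552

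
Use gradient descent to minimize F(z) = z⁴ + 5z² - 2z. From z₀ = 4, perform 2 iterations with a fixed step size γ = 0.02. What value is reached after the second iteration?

-0.93242624

F′(z) = 4z³ + 10z - 2
z₁ = 4 − 0.02·294 = -1.88
z₂ = -1.88 − 0.02·(-47.378688) = -0.93242624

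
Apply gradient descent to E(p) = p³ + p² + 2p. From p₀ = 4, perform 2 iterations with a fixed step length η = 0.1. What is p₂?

-2.612

E′(p) = 3p² + 2p + 2
Step 1: E′(4) = 58; p₁ = 4 − 0.1·58 = -1.8
Step 2: E′(-1.8) = 8.12; p₂ = -1.8 − 0.1·8.12 = -2.612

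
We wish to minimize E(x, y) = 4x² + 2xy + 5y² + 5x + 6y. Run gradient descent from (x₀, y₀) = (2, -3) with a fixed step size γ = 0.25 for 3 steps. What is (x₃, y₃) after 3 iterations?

∇E = (8x + 2y + 5, 2x + 10y + 6)
(x₁, y₁) = (2, -3) − 0.25·(15, -20) = (-1.75, 2)
(x₂, y₂) = (-1.75, 2) − 0.25·(-5, 22.5) = (-0.5, -3.625)
(x₃, y₃) = (-0.5, -3.625) − 0.25·(-6.25, -31.25) = (1.0625, 4.1875)

(1.0625, 4.1875)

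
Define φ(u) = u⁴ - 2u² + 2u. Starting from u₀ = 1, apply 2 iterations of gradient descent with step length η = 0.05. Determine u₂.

φ′(u) = 4u³ - 4u + 2
Step 1: φ′(1) = 2; u₁ = 1 − 0.05·2 = 0.9
Step 2: φ′(0.9) = 1.316; u₂ = 0.9 − 0.05·1.316 = 0.8342

0.8342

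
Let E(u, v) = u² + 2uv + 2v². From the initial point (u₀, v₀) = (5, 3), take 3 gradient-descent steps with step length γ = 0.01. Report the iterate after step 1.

(4.84, 2.78)

∇E = (2u + 2v, 2u + 4v)
Step 1: at (5, 3), ∇E = (16, 22) → (5, 3) − 0.01·(16, 22) = (4.84, 2.78)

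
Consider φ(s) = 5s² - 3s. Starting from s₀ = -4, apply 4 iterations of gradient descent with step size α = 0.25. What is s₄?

-21.46875

φ′(s) = 10s - 3
s₁ = -4 − 0.25·(-43) = 6.75
s₂ = 6.75 − 0.25·64.5 = -9.375
s₃ = -9.375 − 0.25·(-96.75) = 14.8125
s₄ = 14.8125 − 0.25·145.125 = -21.46875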